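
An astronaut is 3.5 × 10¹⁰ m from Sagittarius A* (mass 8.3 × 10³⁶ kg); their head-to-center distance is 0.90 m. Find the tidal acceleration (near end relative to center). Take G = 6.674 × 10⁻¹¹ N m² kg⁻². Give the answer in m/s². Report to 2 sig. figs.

Since r ≪ d, expand the inverse-square field across one radius to get the leading 2GMr/d³ term.
Δa = 2GMr/d³
   = 2 × (6.674 × 10⁻¹¹) × (8.3 × 10³⁶) × (0.90) / (3.5 × 10¹⁰)³
   = 2.3 × 10⁻⁵ m/s²

2.3 × 10⁻⁵ m/s²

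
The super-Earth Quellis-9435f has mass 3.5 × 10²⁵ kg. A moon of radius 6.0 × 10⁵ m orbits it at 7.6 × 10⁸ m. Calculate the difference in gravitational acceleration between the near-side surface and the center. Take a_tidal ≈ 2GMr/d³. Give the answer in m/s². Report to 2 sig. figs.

6.4 × 10⁻⁶ m/s²

The tidal stretch is the gradient of GM/d² times the body's extent r, hence the 1/d³ dependence.
Δg = 2GMr/d³
   = 2 × (6.674 × 10⁻¹¹) × (3.5 × 10²⁵) × (6.0 × 10⁵) / (7.6 × 10⁸)³
   = 6.4 × 10⁻⁶ m/s²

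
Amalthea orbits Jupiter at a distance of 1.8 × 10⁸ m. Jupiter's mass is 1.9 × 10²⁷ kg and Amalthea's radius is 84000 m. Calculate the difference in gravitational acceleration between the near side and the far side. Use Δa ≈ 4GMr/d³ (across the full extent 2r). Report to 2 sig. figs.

7.3 × 10⁻³ m/s²

Near-to-far spans 2r, so the tidal difference is twice the near-to-center value: 4GMr/d³.
Δa = 4GMr/d³
   = 4 × (6.674 × 10⁻¹¹) × (1.9 × 10²⁷) × (84000) / (1.8 × 10⁸)³
   = 7.3 × 10⁻³ m/s²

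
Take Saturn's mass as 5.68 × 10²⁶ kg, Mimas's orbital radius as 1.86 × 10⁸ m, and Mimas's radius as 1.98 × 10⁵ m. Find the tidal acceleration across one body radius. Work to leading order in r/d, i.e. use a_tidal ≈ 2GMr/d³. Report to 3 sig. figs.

Since r ≪ d, expand the inverse-square field across one radius to get the leading 2GMr/d³ term.
Δa = 2GMr/d³
   = 2 × (6.674 × 10⁻¹¹) × (5.68 × 10²⁶) × (1.98 × 10⁵) / (1.86 × 10⁸)³
   = 2.33 × 10⁻³ m/s²

2.33 × 10⁻³ m/s²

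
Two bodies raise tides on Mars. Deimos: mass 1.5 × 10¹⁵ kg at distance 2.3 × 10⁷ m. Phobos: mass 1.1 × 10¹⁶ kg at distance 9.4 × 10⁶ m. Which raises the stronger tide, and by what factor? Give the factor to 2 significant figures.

Tidal stretch scales as M/d³; compute that for each body.
Deimos: (1.5 × 10¹⁵) / (2.3 × 10⁷)³ = 1.233 × 10⁻⁷
Phobos: (1.1 × 10¹⁶) / (9.4 × 10⁶)³ = 1.324 × 10⁻⁵
Ratio (larger/smaller) = 110

Phobos, by a factor of ≈ 110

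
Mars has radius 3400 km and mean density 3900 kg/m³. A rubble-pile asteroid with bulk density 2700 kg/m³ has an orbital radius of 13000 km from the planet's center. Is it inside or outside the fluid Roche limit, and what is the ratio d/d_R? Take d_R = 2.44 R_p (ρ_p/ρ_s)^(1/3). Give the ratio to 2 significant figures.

d_R = 2.44 × (3400 km) × (3900/2700)^(1/3) = 9378 km
d/d_R = (13000) / (9378) = 1.4
Since d/d_R > 1, the body is outside the Roche limit.

outside; d/d_R ≈ 1.4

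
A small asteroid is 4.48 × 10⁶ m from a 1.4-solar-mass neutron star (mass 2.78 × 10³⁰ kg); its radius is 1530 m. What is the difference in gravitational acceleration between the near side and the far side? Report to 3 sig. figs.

1.26 × 10⁴ m/s²

Differencing GM/(d−r)² and GM/(d+r)² to first order in r/d gives 4GMr/d³.
Δg = 4GMr/d³
   = 4 × (6.674 × 10⁻¹¹) × (2.78 × 10³⁰) × (1530) / (4.48 × 10⁶)³
   = 1.26 × 10⁴ m/s²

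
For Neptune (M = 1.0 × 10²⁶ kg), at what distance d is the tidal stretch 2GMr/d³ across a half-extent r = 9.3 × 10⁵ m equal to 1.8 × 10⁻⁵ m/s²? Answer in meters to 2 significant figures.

2GMr/d³ = a_tidal  ⇒  d = (2GMr / a_tidal)^(1/3)
d = (2 × 6.674×10⁻¹¹ × (1.0 × 10²⁶) × (9.3 × 10⁵) / (1.8 × 10⁻⁵))^(1/3)
  = 8.8 × 10⁸ m

8.8 × 10⁸ m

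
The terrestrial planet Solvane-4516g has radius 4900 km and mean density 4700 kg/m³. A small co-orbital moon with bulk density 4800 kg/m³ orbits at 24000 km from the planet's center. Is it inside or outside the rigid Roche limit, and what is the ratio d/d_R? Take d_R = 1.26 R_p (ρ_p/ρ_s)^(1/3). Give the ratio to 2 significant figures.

d_R = 1.26 × (4900 km) × (4700/4800)^(1/3) = 6131 km
d/d_R = (24000) / (6131) = 3.9
Since d/d_R > 1, the body is outside the Roche limit.

outside; d/d_R ≈ 3.9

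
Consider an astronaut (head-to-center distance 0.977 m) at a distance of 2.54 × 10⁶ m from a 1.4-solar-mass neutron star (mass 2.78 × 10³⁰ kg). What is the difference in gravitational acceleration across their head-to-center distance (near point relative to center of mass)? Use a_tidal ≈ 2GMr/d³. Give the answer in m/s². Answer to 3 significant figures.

2.21 × 10¹ m/s²

The tidal stretch is the gradient of GM/d² times the body's extent r, hence the 1/d³ dependence.
a_tidal = 2GMr/d³
        = 2 × (6.674 × 10⁻¹¹) × (2.78 × 10³⁰) × (0.977) / (2.54 × 10⁶)³
        = 2.21 × 10¹ m/s²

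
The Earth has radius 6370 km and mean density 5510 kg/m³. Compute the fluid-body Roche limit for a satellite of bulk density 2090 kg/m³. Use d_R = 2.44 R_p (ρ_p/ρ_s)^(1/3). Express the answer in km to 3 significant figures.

21500 km

d_R = 2.44 × 6370 km × (5510/2090)^(1/3)
    = 21500 km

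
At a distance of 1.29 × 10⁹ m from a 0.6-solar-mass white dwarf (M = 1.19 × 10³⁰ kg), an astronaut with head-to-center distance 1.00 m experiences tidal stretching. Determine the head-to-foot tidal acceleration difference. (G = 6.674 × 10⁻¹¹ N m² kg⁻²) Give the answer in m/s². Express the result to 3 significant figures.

1.48 × 10⁻⁷ m/s²

Δg = 4GMr/d³
   = 4 × (6.674 × 10⁻¹¹) × (1.19 × 10³⁰) × (1.00) / (1.29 × 10⁹)³
   = 1.48 × 10⁻⁷ m/s²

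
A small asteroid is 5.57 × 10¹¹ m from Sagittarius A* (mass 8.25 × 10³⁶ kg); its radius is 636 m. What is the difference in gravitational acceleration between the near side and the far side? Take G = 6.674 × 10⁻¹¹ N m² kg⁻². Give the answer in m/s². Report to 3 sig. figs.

Δg = 4GMr/d³
   = 4 × (6.674 × 10⁻¹¹) × (8.25 × 10³⁶) × (636) / (5.57 × 10¹¹)³
   = 8.11 × 10⁻⁶ m/s²

8.11 × 10⁻⁶ m/s²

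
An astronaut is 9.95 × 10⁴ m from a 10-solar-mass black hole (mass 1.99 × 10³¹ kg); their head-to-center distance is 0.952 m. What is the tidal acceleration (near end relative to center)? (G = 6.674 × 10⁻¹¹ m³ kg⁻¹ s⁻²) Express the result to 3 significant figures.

2.57 × 10⁶ m/s²

The tidal stretch is the gradient of GM/d² times the body's extent r, hence the 1/d³ dependence.
a_tidal = 2GMr/d³
        = 2 × (6.674 × 10⁻¹¹) × (1.99 × 10³¹) × (0.952) / (9.95 × 10⁴)³
        = 2.57 × 10⁶ m/s²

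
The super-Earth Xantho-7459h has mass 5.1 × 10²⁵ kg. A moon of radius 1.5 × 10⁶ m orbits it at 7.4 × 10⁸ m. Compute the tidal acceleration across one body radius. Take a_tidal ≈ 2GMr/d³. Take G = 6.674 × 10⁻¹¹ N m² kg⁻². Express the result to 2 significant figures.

2.5 × 10⁻⁵ m/s²

The tidal stretch is the gradient of GM/d² times the body's extent r, hence the 1/d³ dependence.
a_tidal = 2GMr/d³
        = 2 × (6.674 × 10⁻¹¹) × (5.1 × 10²⁵) × (1.5 × 10⁶) / (7.4 × 10⁸)³
        = 2.5 × 10⁻⁵ m/s²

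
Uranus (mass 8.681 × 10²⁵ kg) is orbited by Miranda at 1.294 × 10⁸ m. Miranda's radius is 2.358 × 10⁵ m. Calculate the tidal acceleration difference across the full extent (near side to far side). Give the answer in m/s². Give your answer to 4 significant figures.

Δg = 4GMr/d³
   = 4 × (6.674 × 10⁻¹¹) × (8.681 × 10²⁵) × (2.358 × 10⁵) / (1.294 × 10⁸)³
   = 2.522 × 10⁻³ m/s²

2.522 × 10⁻³ m/s²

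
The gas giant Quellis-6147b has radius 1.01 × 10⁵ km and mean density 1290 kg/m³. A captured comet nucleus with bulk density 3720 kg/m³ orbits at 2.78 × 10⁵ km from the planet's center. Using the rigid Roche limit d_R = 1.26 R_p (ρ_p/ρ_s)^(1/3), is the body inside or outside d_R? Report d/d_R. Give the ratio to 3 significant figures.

d_R = 1.26 × (1.01 × 10⁵ km) × (1290/3720)^(1/3) = 89410 km
d/d_R = (2.78 × 10⁵) / (89410) = 3.11
Since d/d_R > 1, the body is outside the Roche limit.

outside; d/d_R ≈ 3.11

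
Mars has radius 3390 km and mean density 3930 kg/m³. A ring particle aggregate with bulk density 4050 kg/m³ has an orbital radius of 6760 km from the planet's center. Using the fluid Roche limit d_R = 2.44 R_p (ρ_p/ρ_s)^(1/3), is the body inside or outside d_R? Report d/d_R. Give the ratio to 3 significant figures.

inside; d/d_R ≈ 0.825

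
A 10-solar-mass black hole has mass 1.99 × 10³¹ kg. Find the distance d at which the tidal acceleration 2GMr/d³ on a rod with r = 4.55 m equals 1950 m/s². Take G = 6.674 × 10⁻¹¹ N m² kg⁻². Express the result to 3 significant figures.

1.84 × 10⁶ m

2GMr/d³ = a_tidal  ⇒  d = (2GMr / a_tidal)^(1/3)
d = (2 × 6.674×10⁻¹¹ × (1.99 × 10³¹) × (4.55) / (1950))^(1/3)
  = 1.84 × 10⁶ m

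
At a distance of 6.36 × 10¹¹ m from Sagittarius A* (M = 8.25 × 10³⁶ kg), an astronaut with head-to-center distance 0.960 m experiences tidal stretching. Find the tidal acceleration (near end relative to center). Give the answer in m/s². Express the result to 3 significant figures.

4.11 × 10⁻⁹ m/s²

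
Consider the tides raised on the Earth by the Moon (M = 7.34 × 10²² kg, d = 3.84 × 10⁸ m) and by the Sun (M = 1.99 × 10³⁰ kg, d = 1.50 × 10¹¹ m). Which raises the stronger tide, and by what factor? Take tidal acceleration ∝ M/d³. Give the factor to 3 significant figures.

The tide-raising term goes as M/d³ (the gradient of a 1/d² field).
The Moon: (7.34 × 10²²) / (3.84 × 10⁸)³ = 1.296 × 10⁻³
The Sun: (1.99 × 10³⁰) / (1.50 × 10¹¹)³ = 5.896 × 10⁻⁴
Ratio (larger/smaller) = 2.20

The Moon, by a factor of ≈ 2.20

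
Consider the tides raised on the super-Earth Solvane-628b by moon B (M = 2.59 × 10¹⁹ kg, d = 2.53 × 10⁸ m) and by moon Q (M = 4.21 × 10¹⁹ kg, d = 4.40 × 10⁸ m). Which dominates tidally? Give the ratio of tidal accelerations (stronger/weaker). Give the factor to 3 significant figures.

Moon B, by a factor of ≈ 3.24

Tidal stretch scales as M/d³; compute that for each body.
Moon B: (2.59 × 10¹⁹) / (2.53 × 10⁸)³ = 1.599 × 10⁻⁶
Moon Q: (4.21 × 10¹⁹) / (4.40 × 10⁸)³ = 4.942 × 10⁻⁷
Ratio (larger/smaller) = 3.24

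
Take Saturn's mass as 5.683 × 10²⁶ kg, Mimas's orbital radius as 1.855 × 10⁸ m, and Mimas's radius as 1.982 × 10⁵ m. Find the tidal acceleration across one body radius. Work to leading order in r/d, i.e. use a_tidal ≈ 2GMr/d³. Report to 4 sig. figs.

Δg = 2GMr/d³
   = 2 × (6.674 × 10⁻¹¹) × (5.683 × 10²⁶) × (1.982 × 10⁵) / (1.855 × 10⁸)³
   = 2.355 × 10⁻³ m/s²

2.355 × 10⁻³ m/s²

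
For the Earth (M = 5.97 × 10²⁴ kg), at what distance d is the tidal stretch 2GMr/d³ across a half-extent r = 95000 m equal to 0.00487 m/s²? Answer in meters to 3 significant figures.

2.50 × 10⁷ m

2GMr/d³ = a_tidal  ⇒  d = (2GMr / a_tidal)^(1/3)
d = (2 × 6.674×10⁻¹¹ × (5.97 × 10²⁴) × (95000) / (0.00487))^(1/3)
  = 2.50 × 10⁷ m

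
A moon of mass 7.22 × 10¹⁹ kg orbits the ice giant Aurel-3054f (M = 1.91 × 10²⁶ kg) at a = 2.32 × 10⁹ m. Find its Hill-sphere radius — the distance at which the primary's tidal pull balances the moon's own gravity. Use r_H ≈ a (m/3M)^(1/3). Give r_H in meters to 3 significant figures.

r_H ≈ a (m/3M)^(1/3)
    = (2.32 × 10⁹) × (7.22 × 10¹⁹ / (3 × 1.91 × 10²⁶))^(1/3)
    = 1.16 × 10⁷ m

1.16 × 10⁷ m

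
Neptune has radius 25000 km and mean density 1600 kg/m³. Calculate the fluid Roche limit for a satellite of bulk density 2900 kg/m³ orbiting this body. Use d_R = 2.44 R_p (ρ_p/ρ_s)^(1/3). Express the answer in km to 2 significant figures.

50000 km

d_R = 2.44 × 25000 km × (1600/2900)^(1/3)
    = 50000 km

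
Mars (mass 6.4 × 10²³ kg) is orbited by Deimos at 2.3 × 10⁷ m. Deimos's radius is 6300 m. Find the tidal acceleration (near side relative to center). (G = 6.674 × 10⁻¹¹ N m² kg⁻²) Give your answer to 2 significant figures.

a_tidal = 2GMr/d³
        = 2 × (6.674 × 10⁻¹¹) × (6.4 × 10²³) × (6300) / (2.3 × 10⁷)³
        = 4.4 × 10⁻⁵ m/s²

4.4 × 10⁻⁵ m/s²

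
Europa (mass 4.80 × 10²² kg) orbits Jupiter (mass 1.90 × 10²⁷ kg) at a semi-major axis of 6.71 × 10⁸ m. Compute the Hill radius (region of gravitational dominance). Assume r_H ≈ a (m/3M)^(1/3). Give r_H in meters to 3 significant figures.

r_H ≈ a (m/3M)^(1/3)
    = (6.71 × 10⁸) × (4.80 × 10²² / (3 × 1.90 × 10²⁷))^(1/3)
    = 1.37 × 10⁷ m

1.37 × 10⁷ m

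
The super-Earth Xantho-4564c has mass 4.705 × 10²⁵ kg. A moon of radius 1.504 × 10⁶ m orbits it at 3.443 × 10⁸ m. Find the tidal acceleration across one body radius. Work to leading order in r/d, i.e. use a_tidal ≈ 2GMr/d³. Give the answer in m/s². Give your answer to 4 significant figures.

2.314 × 10⁻⁴ m/s²

Δg = 2GMr/d³
   = 2 × (6.674 × 10⁻¹¹) × (4.705 × 10²⁵) × (1.504 × 10⁶) / (3.443 × 10⁸)³
   = 2.314 × 10⁻⁴ m/s²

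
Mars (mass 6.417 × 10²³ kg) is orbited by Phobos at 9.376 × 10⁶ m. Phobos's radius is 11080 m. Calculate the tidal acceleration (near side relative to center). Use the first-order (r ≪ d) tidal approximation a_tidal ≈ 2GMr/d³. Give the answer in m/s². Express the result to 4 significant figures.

1.151 × 10⁻³ m/s²

Δa = 2GMr/d³
   = 2 × (6.674 × 10⁻¹¹) × (6.417 × 10²³) × (11080) / (9.376 × 10⁶)³
   = 1.151 × 10⁻³ m/s²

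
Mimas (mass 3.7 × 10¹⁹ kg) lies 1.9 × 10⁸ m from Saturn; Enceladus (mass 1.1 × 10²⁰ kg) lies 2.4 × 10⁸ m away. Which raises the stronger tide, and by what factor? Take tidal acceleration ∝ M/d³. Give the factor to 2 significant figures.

Enceladus, by a factor of ≈ 1.5

Tidal stretch scales as M/d³; compute that for each body.
Mimas: (3.7 × 10¹⁹) / (1.9 × 10⁸)³ = 5.394 × 10⁻⁶
Enceladus: (1.1 × 10²⁰) / (2.4 × 10⁸)³ = 7.957 × 10⁻⁶
Ratio (larger/smaller) = 1.5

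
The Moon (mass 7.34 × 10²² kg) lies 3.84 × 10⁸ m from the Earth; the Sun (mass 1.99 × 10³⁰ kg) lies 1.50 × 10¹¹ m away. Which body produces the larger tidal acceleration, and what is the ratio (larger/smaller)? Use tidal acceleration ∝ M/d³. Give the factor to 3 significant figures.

The Moon, by a factor of ≈ 2.20

Tidal acceleration ∝ M/d³, so compare M/d³ for each.
The Moon: (7.34 × 10²²) / (3.84 × 10⁸)³ = 1.296 × 10⁻³
The Sun: (1.99 × 10³⁰) / (1.50 × 10¹¹)³ = 5.896 × 10⁻⁴
Ratio (larger/smaller) = 2.20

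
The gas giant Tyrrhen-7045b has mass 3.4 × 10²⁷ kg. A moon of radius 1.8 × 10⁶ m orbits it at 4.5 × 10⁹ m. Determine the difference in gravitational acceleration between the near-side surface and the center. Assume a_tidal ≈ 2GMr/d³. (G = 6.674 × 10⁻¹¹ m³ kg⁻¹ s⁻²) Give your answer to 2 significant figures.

9.0 × 10⁻⁶ m/s²

a_tidal = 2GMr/d³
        = 2 × (6.674 × 10⁻¹¹) × (3.4 × 10²⁷) × (1.8 × 10⁶) / (4.5 × 10⁹)³
        = 9.0 × 10⁻⁶ m/s²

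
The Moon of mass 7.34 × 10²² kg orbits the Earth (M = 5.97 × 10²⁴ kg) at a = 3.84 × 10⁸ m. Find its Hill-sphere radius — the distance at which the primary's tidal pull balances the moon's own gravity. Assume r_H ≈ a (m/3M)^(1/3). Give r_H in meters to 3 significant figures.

r_H ≈ a (m/3M)^(1/3)
    = (3.84 × 10⁸) × (7.34 × 10²² / (3 × 5.97 × 10²⁴))^(1/3)
    = 6.15 × 10⁷ m

6.15 × 10⁷ m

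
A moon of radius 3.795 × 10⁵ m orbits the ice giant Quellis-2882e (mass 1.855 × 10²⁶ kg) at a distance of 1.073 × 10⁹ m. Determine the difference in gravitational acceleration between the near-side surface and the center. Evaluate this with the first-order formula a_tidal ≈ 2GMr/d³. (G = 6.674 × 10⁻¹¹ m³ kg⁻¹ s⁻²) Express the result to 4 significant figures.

The tidal stretch is the gradient of GM/d² times the body's extent r, hence the 1/d³ dependence.
a_tidal = 2GMr/d³
        = 2 × (6.674 × 10⁻¹¹) × (1.855 × 10²⁶) × (3.795 × 10⁵) / (1.073 × 10⁹)³
        = 7.606 × 10⁻⁶ m/s²

7.606 × 10⁻⁶ m/s²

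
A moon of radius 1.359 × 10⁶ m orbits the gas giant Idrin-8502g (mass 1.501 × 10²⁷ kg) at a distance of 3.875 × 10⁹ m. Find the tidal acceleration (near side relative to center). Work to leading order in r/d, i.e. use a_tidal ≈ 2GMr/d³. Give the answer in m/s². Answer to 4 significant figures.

Δg = 2GMr/d³
   = 2 × (6.674 × 10⁻¹¹) × (1.501 × 10²⁷) × (1.359 × 10⁶) / (3.875 × 10⁹)³
   = 4.680 × 10⁻⁶ m/s²

4.680 × 10⁻⁶ m/s²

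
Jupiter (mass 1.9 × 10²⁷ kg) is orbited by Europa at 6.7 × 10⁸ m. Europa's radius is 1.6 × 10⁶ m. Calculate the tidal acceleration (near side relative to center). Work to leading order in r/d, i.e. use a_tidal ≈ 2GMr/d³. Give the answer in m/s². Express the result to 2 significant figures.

1.3 × 10⁻³ m/s²

a_tidal = 2GMr/d³
        = 2 × (6.674 × 10⁻¹¹) × (1.9 × 10²⁷) × (1.6 × 10⁶) / (6.7 × 10⁸)³
        = 1.3 × 10⁻³ m/s²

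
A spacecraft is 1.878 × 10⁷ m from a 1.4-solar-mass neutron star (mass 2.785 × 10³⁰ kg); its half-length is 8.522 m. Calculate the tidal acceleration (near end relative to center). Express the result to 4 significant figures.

4.783 × 10⁻¹ m/s²

Δa = 2GMr/d³
   = 2 × (6.674 × 10⁻¹¹) × (2.785 × 10³⁰) × (8.522) / (1.878 × 10⁷)³
   = 4.783 × 10⁻¹ m/s²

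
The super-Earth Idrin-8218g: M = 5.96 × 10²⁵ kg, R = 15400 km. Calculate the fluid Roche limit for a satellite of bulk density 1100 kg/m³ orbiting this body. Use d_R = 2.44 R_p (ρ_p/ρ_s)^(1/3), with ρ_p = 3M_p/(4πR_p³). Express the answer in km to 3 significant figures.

57300 km

ρ_p = 3M_p/(4πR_p³) = 3 × (5.96 × 10²⁵) / (4π × (1.54 × 10⁷ m)³) = 3900 kg/m³
d_R = 2.44 × 15400 km × (3900/1100)^(1/3)
    = 57300 km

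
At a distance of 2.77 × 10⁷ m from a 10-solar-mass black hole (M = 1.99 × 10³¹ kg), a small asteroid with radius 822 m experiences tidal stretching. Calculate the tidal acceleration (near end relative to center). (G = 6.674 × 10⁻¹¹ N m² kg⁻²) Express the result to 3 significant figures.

1.03 × 10² m/s²

Δa = 2GMr/d³
   = 2 × (6.674 × 10⁻¹¹) × (1.99 × 10³¹) × (822) / (2.77 × 10⁷)³
   = 1.03 × 10² m/s²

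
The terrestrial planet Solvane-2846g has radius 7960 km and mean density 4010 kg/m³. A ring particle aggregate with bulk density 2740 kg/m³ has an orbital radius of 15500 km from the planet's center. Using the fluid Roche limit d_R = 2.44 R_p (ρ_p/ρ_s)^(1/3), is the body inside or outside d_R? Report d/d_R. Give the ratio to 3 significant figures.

d_R = 2.44 × (7960 km) × (4010/2740)^(1/3) = 22050 km
d/d_R = (15500) / (22050) = 0.703
Since d/d_R < 1, the body is inside the Roche limit.

inside; d/d_R ≈ 0.703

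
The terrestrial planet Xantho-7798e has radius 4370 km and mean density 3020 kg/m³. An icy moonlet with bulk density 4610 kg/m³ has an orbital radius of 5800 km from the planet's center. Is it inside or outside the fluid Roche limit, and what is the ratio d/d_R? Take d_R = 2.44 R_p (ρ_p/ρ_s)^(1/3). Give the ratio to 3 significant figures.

inside; d/d_R ≈ 0.626

d_R = 2.44 × (4370 km) × (3020/4610)^(1/3) = 9261 km
d/d_R = (5800) / (9261) = 0.626
Since d/d_R < 1, the body is inside the Roche limit.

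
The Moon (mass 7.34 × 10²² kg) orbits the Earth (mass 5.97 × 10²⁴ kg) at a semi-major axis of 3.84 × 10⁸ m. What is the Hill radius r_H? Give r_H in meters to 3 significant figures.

6.15 × 10⁷ m

r_H ≈ a (m/3M)^(1/3)
    = (3.84 × 10⁸) × (7.34 × 10²² / (3 × 5.97 × 10²⁴))^(1/3)
    = 6.15 × 10⁷ m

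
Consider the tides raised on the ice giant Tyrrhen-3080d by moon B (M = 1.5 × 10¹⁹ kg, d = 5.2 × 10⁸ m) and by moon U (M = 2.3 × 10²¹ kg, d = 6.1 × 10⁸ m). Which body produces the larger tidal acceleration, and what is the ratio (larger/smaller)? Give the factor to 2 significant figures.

Tidal stretch scales as M/d³; compute that for each body.
Moon B: (1.5 × 10¹⁹) / (5.2 × 10⁸)³ = 1.067 × 10⁻⁷
Moon U: (2.3 × 10²¹) / (6.1 × 10⁸)³ = 1.013 × 10⁻⁵
Ratio (larger/smaller) = 95

Moon U, by a factor of ≈ 95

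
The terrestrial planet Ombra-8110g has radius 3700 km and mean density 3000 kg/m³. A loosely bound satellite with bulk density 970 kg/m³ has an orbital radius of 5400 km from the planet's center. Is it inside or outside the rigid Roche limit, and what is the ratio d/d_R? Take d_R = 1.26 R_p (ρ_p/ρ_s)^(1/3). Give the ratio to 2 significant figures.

d_R = 1.26 × (3700 km) × (3000/970)^(1/3) = 6792 km
d/d_R = (5400) / (6792) = 0.80
Since d/d_R < 1, the body is inside the Roche limit.

inside; d/d_R ≈ 0.80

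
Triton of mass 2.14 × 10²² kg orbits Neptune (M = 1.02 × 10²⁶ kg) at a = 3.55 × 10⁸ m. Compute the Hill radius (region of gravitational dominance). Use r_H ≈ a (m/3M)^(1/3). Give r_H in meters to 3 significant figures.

1.46 × 10⁷ m

r_H ≈ a (m/3M)^(1/3)
    = (3.55 × 10⁸) × (2.14 × 10²² / (3 × 1.02 × 10²⁶))^(1/3)
    = 1.46 × 10⁷ m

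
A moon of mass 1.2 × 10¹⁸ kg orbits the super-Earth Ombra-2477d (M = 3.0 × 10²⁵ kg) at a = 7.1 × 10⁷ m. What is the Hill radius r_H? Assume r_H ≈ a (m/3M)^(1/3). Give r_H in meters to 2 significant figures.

1.7 × 10⁵ m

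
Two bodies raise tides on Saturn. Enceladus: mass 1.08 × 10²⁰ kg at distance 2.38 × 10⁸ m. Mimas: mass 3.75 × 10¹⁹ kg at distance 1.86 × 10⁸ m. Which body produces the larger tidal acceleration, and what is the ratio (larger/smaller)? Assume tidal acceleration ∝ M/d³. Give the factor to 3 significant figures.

Enceladus, by a factor of ≈ 1.37

Tidal stretch scales as M/d³; compute that for each body.
Enceladus: (1.08 × 10²⁰) / (2.38 × 10⁸)³ = 8.011 × 10⁻⁶
Mimas: (3.75 × 10¹⁹) / (1.86 × 10⁸)³ = 5.828 × 10⁻⁶
Ratio (larger/smaller) = 1.37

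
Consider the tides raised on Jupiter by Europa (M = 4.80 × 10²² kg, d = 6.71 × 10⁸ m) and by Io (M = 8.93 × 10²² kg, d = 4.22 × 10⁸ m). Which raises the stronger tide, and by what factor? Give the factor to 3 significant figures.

Io, by a factor of ≈ 7.48

The tide-raising term goes as M/d³ (the gradient of a 1/d² field).
Europa: (4.80 × 10²²) / (6.71 × 10⁸)³ = 1.589 × 10⁻⁴
Io: (8.93 × 10²²) / (4.22 × 10⁸)³ = 1.188 × 10⁻³
Ratio (larger/smaller) = 7.48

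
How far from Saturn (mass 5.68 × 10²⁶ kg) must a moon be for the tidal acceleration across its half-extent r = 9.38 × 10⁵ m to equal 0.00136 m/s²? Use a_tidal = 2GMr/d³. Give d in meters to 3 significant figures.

2GMr/d³ = a_tidal  ⇒  d = (2GMr / a_tidal)^(1/3)
d = (2 × 6.674×10⁻¹¹ × (5.68 × 10²⁶) × (9.38 × 10⁵) / (0.00136))^(1/3)
  = 3.74 × 10⁸ m

3.74 × 10⁸ m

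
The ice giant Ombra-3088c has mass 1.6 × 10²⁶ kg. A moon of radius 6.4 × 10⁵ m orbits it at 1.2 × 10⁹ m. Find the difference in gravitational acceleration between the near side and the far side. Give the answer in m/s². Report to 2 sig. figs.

Δg = 4GMr/d³
   = 4 × (6.674 × 10⁻¹¹) × (1.6 × 10²⁶) × (6.4 × 10⁵) / (1.2 × 10⁹)³
   = 1.6 × 10⁻⁵ m/s²

1.6 × 10⁻⁵ m/s²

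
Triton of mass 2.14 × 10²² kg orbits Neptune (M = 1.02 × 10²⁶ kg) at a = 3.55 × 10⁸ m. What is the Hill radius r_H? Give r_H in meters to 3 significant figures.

r_H ≈ a (m/3M)^(1/3)
    = (3.55 × 10⁸) × (2.14 × 10²² / (3 × 1.02 × 10²⁶))^(1/3)
    = 1.46 × 10⁷ m

1.46 × 10⁷ m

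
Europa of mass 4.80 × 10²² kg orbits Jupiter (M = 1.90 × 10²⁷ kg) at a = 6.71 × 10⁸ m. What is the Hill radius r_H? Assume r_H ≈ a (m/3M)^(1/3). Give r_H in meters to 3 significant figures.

1.37 × 10⁷ m

r_H ≈ a (m/3M)^(1/3)
    = (6.71 × 10⁸) × (4.80 × 10²² / (3 × 1.90 × 10²⁷))^(1/3)
    = 1.37 × 10⁷ m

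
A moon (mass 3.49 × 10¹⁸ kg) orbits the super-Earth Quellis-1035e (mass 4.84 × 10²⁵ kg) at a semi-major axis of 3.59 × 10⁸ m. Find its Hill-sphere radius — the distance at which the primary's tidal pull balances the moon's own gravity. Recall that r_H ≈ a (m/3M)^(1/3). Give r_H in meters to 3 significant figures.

1.04 × 10⁶ m

r_H ≈ a (m/3M)^(1/3)
    = (3.59 × 10⁸) × (3.49 × 10¹⁸ / (3 × 4.84 × 10²⁵))^(1/3)
    = 1.04 × 10⁶ m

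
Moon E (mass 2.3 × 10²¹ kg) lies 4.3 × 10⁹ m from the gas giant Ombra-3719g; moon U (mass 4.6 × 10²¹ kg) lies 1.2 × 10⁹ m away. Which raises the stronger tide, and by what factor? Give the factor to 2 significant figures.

Moon U, by a factor of ≈ 92

Tidal acceleration ∝ M/d³, so compare M/d³ for each.
Moon E: (2.3 × 10²¹) / (4.3 × 10⁹)³ = 2.893 × 10⁻⁸
Moon U: (4.6 × 10²¹) / (1.2 × 10⁹)³ = 2.662 × 10⁻⁶
Ratio (larger/smaller) = 92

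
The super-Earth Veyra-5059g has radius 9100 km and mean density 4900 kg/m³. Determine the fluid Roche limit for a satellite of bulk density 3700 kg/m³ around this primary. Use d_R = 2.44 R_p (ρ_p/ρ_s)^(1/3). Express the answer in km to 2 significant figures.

24000 km

d_R = 2.44 × 9100 km × (4900/3700)^(1/3)
    = 24000 km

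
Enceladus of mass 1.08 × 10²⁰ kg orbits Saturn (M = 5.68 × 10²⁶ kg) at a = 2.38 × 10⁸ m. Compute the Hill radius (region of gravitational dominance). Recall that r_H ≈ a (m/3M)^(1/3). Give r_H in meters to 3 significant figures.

9.49 × 10⁵ m

r_H ≈ a (m/3M)^(1/3)
    = (2.38 × 10⁸) × (1.08 × 10²⁰ / (3 × 5.68 × 10²⁶))^(1/3)
    = 9.49 × 10⁵ m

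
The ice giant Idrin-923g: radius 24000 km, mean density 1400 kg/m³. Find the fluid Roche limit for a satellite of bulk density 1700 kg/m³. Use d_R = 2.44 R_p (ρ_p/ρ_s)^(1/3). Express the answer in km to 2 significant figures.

d_R = 2.44 × 24000 km × (1400/1700)^(1/3)
    = 55000 km

55000 km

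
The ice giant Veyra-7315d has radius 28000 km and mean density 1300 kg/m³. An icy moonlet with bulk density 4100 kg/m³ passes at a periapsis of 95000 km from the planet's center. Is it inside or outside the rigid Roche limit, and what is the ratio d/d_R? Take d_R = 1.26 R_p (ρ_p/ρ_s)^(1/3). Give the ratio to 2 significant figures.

d_R = 1.26 × (28000 km) × (1300/4100)^(1/3) = 24060 km
d/d_R = (95000) / (24060) = 3.9
Since d/d_R > 1, the body is outside the Roche limit.

outside; d/d_R ≈ 3.9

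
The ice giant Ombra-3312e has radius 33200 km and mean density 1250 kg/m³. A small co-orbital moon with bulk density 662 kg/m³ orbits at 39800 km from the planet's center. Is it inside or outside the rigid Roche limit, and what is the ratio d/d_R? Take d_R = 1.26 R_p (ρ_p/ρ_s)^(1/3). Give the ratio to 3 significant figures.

d_R = 1.26 × (33200 km) × (1250/662)^(1/3) = 51700 km
d/d_R = (39800) / (51700) = 0.770
Since d/d_R < 1, the body is inside the Roche limit.

inside; d/d_R ≈ 0.770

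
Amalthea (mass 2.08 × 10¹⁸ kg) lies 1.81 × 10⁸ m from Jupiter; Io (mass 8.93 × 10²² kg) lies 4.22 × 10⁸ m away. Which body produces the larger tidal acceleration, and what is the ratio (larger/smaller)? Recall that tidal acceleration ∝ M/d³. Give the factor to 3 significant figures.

Compare M/d³ for the two perturbers:
Amalthea: (2.08 × 10¹⁸) / (1.81 × 10⁸)³ = 3.508 × 10⁻⁷
Io: (8.93 × 10²²) / (4.22 × 10⁸)³ = 1.188 × 10⁻³
Ratio (larger/smaller) = 3390

Io, by a factor of ≈ 3390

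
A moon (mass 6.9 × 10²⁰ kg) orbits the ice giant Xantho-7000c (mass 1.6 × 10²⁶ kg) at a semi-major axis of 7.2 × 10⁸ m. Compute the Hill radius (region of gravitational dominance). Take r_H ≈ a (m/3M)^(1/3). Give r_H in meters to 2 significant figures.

r_H ≈ a (m/3M)^(1/3)
    = (7.2 × 10⁸) × (6.9 × 10²⁰ / (3 × 1.6 × 10²⁶))^(1/3)
    = 8.1 × 10⁶ m

8.1 × 10⁶ m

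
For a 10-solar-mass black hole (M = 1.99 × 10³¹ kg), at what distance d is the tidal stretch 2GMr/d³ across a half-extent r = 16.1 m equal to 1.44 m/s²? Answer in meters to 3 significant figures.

2GMr/d³ = a_tidal  ⇒  d = (2GMr / a_tidal)^(1/3)
d = (2 × 6.674×10⁻¹¹ × (1.99 × 10³¹) × (16.1) / (1.44))^(1/3)
  = 3.10 × 10⁷ m

3.10 × 10⁷ m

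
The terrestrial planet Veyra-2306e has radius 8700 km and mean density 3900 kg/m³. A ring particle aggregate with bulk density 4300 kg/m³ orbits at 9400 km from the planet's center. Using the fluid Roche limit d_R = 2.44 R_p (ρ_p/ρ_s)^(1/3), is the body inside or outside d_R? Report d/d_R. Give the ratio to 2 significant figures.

inside; d/d_R ≈ 0.46

d_R = 2.44 × (8700 km) × (3900/4300)^(1/3) = 20550 km
d/d_R = (9400) / (20550) = 0.46
Since d/d_R < 1, the body is inside the Roche limit.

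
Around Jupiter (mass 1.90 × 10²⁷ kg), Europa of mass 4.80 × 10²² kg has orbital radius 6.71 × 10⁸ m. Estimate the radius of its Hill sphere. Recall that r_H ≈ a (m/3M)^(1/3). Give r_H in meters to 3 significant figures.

1.37 × 10⁷ m

r_H ≈ a (m/3M)^(1/3)
    = (6.71 × 10⁸) × (4.80 × 10²² / (3 × 1.90 × 10²⁷))^(1/3)
    = 1.37 × 10⁷ m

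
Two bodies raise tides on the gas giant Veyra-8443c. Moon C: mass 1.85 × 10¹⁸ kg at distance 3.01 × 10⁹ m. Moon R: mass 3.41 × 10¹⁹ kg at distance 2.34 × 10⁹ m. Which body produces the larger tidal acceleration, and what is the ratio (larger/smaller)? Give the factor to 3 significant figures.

Compare M/d³ for the two perturbers:
Moon C: (1.85 × 10¹⁸) / (3.01 × 10⁹)³ = 6.784 × 10⁻¹¹
Moon R: (3.41 × 10¹⁹) / (2.34 × 10⁹)³ = 2.661 × 10⁻⁹
Ratio (larger/smaller) = 39.2

Moon R, by a factor of ≈ 39.2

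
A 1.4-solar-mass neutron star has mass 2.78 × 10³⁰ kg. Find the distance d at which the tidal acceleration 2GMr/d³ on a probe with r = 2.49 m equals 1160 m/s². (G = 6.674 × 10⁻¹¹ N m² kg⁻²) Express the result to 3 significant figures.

2GMr/d³ = a_tidal  ⇒  d = (2GMr / a_tidal)^(1/3)
d = (2 × 6.674×10⁻¹¹ × (2.78 × 10³⁰) × (2.49) / (1160))^(1/3)
  = 9.27 × 10⁵ m

9.27 × 10⁵ m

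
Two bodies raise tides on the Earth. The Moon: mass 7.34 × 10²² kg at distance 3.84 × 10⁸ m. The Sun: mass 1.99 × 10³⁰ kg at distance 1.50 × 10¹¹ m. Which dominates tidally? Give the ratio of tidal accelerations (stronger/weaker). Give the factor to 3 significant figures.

The Moon, by a factor of ≈ 2.20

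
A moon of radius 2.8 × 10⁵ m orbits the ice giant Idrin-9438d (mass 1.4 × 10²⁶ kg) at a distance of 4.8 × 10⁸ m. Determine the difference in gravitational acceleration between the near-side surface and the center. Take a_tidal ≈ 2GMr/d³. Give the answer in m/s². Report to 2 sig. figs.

Δg = 2GMr/d³
   = 2 × (6.674 × 10⁻¹¹) × (1.4 × 10²⁶) × (2.8 × 10⁵) / (4.8 × 10⁸)³
   = 4.7 × 10⁻⁵ m/s²

4.7 × 10⁻⁵ m/s²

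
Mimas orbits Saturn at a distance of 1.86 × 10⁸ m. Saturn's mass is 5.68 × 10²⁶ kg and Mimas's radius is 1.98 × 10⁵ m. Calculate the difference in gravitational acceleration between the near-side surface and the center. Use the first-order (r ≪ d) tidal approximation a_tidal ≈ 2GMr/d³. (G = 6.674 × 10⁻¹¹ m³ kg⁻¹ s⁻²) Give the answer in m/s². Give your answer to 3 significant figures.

Δg = 2GMr/d³
   = 2 × (6.674 × 10⁻¹¹) × (5.68 × 10²⁶) × (1.98 × 10⁵) / (1.86 × 10⁸)³
   = 2.33 × 10⁻³ m/s²

2.33 × 10⁻³ m/s²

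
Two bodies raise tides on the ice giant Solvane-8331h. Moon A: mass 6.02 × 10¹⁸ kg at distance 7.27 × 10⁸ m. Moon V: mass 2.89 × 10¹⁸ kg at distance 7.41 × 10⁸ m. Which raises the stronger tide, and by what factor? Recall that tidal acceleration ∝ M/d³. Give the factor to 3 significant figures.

Tidal acceleration ∝ M/d³, so compare M/d³ for each.
Moon A: (6.02 × 10¹⁸) / (7.27 × 10⁸)³ = 1.567 × 10⁻⁸
Moon V: (2.89 × 10¹⁸) / (7.41 × 10⁸)³ = 7.103 × 10⁻⁹
Ratio (larger/smaller) = 2.21

Moon A, by a factor of ≈ 2.21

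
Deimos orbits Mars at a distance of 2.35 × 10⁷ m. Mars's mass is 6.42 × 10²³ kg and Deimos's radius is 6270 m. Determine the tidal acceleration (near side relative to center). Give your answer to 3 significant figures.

4.14 × 10⁻⁵ m/s²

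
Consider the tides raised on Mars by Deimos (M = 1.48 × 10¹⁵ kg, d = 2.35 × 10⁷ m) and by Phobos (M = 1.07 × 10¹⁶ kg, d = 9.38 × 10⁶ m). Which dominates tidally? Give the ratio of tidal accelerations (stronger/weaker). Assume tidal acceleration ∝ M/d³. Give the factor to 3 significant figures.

Tidal stretch scales as M/d³; compute that for each body.
Deimos: (1.48 × 10¹⁵) / (2.35 × 10⁷)³ = 1.140 × 10⁻⁷
Phobos: (1.07 × 10¹⁶) / (9.38 × 10⁶)³ = 1.297 × 10⁻⁵
Ratio (larger/smaller) = 114

Phobos, by a factor of ≈ 114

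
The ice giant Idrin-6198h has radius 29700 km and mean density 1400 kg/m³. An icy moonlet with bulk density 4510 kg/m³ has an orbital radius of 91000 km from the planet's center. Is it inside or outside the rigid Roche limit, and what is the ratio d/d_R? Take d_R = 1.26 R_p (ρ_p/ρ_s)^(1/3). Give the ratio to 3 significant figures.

outside; d/d_R ≈ 3.59

d_R = 1.26 × (29700 km) × (1400/4510)^(1/3) = 25340 km
d/d_R = (91000) / (25340) = 3.59
Since d/d_R > 1, the body is outside the Roche limit.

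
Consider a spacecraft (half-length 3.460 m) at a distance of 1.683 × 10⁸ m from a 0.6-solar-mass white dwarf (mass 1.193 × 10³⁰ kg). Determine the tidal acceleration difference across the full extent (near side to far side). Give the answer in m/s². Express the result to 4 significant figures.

2.312 × 10⁻⁴ m/s²

The field gradient is 2GM/d³; across the full diameter 2r the difference is 4GMr/d³.
a_tidal = 4GMr/d³
        = 4 × (6.674 × 10⁻¹¹) × (1.193 × 10³⁰) × (3.460) / (1.683 × 10⁸)³
        = 2.312 × 10⁻⁴ m/s²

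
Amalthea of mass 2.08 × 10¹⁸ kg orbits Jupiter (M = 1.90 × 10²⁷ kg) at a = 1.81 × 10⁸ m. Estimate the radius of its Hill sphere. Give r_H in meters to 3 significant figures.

r_H ≈ a (m/3M)^(1/3)
    = (1.81 × 10⁸) × (2.08 × 10¹⁸ / (3 × 1.90 × 10²⁷))^(1/3)
    = 1.29 × 10⁵ m

1.29 × 10⁵ m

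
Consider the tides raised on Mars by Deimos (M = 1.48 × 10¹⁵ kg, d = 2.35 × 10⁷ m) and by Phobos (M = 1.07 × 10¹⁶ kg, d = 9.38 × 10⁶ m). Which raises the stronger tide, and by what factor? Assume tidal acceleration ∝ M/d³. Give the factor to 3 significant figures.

The tide-raising term goes as M/d³ (the gradient of a 1/d² field).
Deimos: (1.48 × 10¹⁵) / (2.35 × 10⁷)³ = 1.140 × 10⁻⁷
Phobos: (1.07 × 10¹⁶) / (9.38 × 10⁶)³ = 1.297 × 10⁻⁵
Ratio (larger/smaller) = 114

Phobos, by a factor of ≈ 114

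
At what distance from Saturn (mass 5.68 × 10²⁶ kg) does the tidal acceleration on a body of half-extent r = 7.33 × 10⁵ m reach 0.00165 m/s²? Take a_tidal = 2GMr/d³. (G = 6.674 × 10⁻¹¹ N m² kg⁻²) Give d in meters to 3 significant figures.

2GMr/d³ = a_tidal  ⇒  d = (2GMr / a_tidal)^(1/3)
d = (2 × 6.674×10⁻¹¹ × (5.68 × 10²⁶) × (7.33 × 10⁵) / (0.00165))^(1/3)
  = 3.23 × 10⁸ m

3.23 × 10⁸ m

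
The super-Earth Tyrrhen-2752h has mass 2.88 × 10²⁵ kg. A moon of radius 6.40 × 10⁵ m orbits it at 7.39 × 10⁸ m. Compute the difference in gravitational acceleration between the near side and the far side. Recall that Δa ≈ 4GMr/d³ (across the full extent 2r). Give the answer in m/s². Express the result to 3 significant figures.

The field gradient is 2GM/d³; across the full diameter 2r the difference is 4GMr/d³.
Δa = 4GMr/d³
   = 4 × (6.674 × 10⁻¹¹) × (2.88 × 10²⁵) × (6.40 × 10⁵) / (7.39 × 10⁸)³
   = 1.22 × 10⁻⁵ m/s²

1.22 × 10⁻⁵ m/s²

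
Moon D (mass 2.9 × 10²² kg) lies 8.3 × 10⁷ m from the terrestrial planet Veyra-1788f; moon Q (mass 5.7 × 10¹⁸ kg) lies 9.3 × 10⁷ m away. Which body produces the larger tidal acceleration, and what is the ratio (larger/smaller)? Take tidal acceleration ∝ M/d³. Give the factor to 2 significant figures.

The tide-raising term goes as M/d³ (the gradient of a 1/d² field).
Moon D: (2.9 × 10²²) / (8.3 × 10⁷)³ = 5.072 × 10⁻²
Moon Q: (5.7 × 10¹⁸) / (9.3 × 10⁷)³ = 7.086 × 10⁻⁶
Ratio (larger/smaller) = 7200

Moon D, by a factor of ≈ 7200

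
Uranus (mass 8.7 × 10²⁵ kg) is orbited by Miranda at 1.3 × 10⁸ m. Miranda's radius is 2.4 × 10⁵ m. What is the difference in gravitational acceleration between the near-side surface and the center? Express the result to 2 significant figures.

1.3 × 10⁻³ m/s²

Since r ≪ d, expand the inverse-square field across one radius to get the leading 2GMr/d³ term.
a_tidal = 2GMr/d³
        = 2 × (6.674 × 10⁻¹¹) × (8.7 × 10²⁵) × (2.4 × 10⁵) / (1.3 × 10⁸)³
        = 1.3 × 10⁻³ m/s²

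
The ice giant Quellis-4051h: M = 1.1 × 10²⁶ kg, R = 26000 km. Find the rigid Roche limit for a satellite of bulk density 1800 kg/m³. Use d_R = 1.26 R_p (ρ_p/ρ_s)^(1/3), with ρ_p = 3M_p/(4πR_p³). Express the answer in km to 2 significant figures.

31000 km

ρ_p = 3M_p/(4πR_p³) = 3 × (1.1 × 10²⁶) / (4π × (2.6 × 10⁷ m)³) = 1500 kg/m³
d_R = 1.26 × 26000 km × (1500/1800)^(1/3)
    = 31000 km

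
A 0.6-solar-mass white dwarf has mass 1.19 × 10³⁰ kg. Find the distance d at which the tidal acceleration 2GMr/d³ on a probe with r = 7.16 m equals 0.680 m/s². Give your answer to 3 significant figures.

1.19 × 10⁷ m

2GMr/d³ = a_tidal  ⇒  d = (2GMr / a_tidal)^(1/3)
d = (2 × 6.674×10⁻¹¹ × (1.19 × 10³⁰) × (7.16) / (0.680))^(1/3)
  = 1.19 × 10⁷ m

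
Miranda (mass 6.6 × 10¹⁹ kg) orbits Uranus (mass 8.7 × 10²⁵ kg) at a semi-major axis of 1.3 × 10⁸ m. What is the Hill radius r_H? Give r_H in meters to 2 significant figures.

8.2 × 10⁵ m

r_H ≈ a (m/3M)^(1/3)
    = (1.3 × 10⁸) × (6.6 × 10¹⁹ / (3 × 8.7 × 10²⁵))^(1/3)
    = 8.2 × 10⁵ m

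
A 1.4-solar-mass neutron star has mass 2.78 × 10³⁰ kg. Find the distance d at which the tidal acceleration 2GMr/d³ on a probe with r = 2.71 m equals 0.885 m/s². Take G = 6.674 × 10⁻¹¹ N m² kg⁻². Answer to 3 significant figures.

1.04 × 10⁷ m

2GMr/d³ = a_tidal  ⇒  d = (2GMr / a_tidal)^(1/3)
d = (2 × 6.674×10⁻¹¹ × (2.78 × 10³⁰) × (2.71) / (0.885))^(1/3)
  = 1.04 × 10⁷ m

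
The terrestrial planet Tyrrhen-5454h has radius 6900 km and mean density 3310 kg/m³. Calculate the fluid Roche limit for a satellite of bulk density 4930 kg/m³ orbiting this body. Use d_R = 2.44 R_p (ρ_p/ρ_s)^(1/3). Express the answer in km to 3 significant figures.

d_R = 2.44 × 6900 km × (3310/4930)^(1/3)
    = 14700 km

14700 km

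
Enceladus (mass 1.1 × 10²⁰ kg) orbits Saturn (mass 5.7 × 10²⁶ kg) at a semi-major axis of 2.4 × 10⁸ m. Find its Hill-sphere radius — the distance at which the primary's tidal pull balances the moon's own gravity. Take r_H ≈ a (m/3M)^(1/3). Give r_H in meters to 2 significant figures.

9.6 × 10⁵ m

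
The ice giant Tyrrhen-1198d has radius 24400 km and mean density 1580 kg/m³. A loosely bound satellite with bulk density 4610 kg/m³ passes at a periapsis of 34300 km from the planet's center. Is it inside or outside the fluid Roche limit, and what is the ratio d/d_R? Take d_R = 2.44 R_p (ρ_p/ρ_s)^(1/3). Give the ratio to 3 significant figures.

inside; d/d_R ≈ 0.823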